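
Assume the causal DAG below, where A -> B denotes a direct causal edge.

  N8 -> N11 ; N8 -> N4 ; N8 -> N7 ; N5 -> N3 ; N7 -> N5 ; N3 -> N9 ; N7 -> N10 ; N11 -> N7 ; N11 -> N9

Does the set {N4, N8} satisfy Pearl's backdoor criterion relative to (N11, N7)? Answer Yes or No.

Backdoor paths from N11 to N7 (paths whose first edge points into N11):
  P1: N11 <- N8 -> N7
Condition 1 (no descendant of N11 in the set): holds — descendants of N11 are {N10, N3, N5, N7, N9}; none are in {N4, N8}.
Condition 2 (every backdoor path blocked by {N4, N8}):
  P1: blocked at fork node N8 ∈ conditioning set.
{N4, N8} satisfies the backdoor criterion.

Yes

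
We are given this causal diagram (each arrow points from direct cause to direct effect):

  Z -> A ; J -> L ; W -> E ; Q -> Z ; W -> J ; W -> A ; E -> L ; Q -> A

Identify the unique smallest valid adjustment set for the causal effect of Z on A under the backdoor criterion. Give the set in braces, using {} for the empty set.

Variables eligible for adjustment (non-descendants of Z, excluding Z and A): {E, J, L, Q, W}.
Backdoor paths from Z to A:
  P1: Z <- Q -> A
The empty set is not sufficient: P1 (Z <- Q -> A) has no collider blocking it and no conditioned non-collider, so it is open.
Try {Q}:
  P1: blocked at fork node Q ∈ conditioning set.
{Q} contains no descendant of Z and blocks every backdoor path.
No other singleton works — e.g. {W} leaves P1 open — so {Q} is the unique smallest valid adjustment set.

{Q}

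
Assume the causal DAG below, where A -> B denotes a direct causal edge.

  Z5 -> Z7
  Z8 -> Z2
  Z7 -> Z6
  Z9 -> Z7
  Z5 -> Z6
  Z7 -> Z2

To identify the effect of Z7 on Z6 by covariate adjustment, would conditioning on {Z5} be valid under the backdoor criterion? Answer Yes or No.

Backdoor paths from Z7 to Z6 (paths whose first edge points into Z7):
  P1: Z7 <- Z5 -> Z6
Condition 1 (no descendant of Z7 in the set): holds — descendants of Z7 are {Z2, Z6}; none are in {Z5}.
Condition 2 (every backdoor path blocked by {Z5}):
  P1: blocked at fork node Z5 ∈ conditioning set.
{Z5} satisfies the backdoor criterion.

Yes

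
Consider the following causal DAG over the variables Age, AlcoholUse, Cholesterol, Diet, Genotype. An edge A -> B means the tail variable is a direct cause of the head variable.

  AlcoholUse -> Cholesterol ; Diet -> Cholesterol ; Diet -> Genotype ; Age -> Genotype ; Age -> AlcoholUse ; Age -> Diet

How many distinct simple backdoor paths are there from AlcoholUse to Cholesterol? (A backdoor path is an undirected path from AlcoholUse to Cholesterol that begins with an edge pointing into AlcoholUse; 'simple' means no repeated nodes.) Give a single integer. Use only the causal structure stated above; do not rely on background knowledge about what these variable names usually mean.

2

A backdoor path from AlcoholUse to Cholesterol is any simple undirected path whose first edge points into AlcoholUse (i.e. leaves AlcoholUse via a parent).
Parents of AlcoholUse: {Age}.
Enumerating:
  P1: AlcoholUse <- Age -> Diet -> Cholesterol
  P2: AlcoholUse <- Age -> Genotype <- Diet -> Cholesterol
That exhausts the simple backdoor paths. Count: 2.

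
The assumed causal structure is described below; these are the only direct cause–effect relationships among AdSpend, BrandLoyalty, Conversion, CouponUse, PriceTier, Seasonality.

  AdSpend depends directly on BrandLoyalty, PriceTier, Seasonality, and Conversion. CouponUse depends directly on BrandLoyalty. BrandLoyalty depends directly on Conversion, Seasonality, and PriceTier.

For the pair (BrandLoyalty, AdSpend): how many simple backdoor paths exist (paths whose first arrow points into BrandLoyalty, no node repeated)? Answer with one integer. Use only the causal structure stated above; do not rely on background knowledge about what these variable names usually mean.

3

A backdoor path from BrandLoyalty to AdSpend is any simple undirected path whose first edge points into BrandLoyalty (i.e. leaves BrandLoyalty via a parent).
Parents of BrandLoyalty: {Conversion, PriceTier, Seasonality}.
Enumerating:
  P1: BrandLoyalty <- Conversion -> AdSpend
  P2: BrandLoyalty <- PriceTier -> AdSpend
  P3: BrandLoyalty <- Seasonality -> AdSpend
That exhausts the simple backdoor paths. Count: 3.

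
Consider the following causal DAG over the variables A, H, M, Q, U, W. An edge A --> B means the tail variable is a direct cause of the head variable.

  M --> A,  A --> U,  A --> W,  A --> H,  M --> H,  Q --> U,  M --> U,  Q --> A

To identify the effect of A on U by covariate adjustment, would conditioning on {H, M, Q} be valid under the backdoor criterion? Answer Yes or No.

No

Backdoor paths from A to U (paths whose first edge points into A):
  P1: A <- M -> U
  P2: A <- Q -> U
Condition 1 (no descendant of A in the set): FAILS — H is a descendant of A.
Condition 2 (every backdoor path blocked by {H, M, Q}):
  P1: blocked at fork node M ∈ conditioning set.
  P2: blocked at fork node Q ∈ conditioning set.
{H, M, Q} does not satisfy the backdoor criterion.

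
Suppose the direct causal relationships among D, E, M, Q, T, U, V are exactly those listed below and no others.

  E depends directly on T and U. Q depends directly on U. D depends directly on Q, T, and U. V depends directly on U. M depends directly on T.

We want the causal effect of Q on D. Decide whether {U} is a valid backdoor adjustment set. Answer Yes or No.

Yes

Backdoor paths from Q to D (paths whose first edge points into Q):
  P1: Q <- U -> D
  P2: Q <- U -> E <- T -> D
Condition 1 (no descendant of Q in the set): holds — descendants of Q are {D}; none are in {U}.
Condition 2 (every backdoor path blocked by {U}):
  P1: blocked at fork node U ∈ conditioning set.
  P2: blocked at fork node U ∈ conditioning set.
{U} satisfies the backdoor criterion.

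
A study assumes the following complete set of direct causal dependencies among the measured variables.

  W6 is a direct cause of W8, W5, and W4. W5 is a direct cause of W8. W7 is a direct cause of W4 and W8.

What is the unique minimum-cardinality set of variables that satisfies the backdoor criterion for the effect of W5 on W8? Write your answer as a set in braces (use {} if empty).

Variables eligible for adjustment (non-descendants of W5, excluding W5 and W8): {W4, W6, W7}.
Backdoor paths from W5 to W8:
  P1: W5 <- W6 -> W4 <- W7 -> W8
  P2: W5 <- W6 -> W8
The empty set is not sufficient: P2 (W5 <- W6 -> W8) has no collider blocking it and no conditioned non-collider, so it is open.
Try {W6}:
  P1: blocked at fork node W6 ∈ conditioning set.
  P2: blocked at fork node W6 ∈ conditioning set.
{W6} contains no descendant of W5 and blocks every backdoor path.
No other singleton works — e.g. {W7} leaves P2 open — so {W6} is the unique smallest valid adjustment set.

{W6}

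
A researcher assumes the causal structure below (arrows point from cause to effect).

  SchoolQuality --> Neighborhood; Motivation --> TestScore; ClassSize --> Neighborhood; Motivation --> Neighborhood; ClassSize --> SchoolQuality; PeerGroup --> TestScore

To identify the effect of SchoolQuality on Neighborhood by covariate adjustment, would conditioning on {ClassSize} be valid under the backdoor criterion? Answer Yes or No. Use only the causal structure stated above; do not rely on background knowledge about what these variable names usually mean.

Yes

Backdoor paths from SchoolQuality to Neighborhood (paths whose first edge points into SchoolQuality):
  P1: SchoolQuality <- ClassSize -> Neighborhood
Condition 1 (no descendant of SchoolQuality in the set): holds — descendants of SchoolQuality are {Neighborhood}; none are in {ClassSize}.
Condition 2 (every backdoor path blocked by {ClassSize}):
  P1: blocked at fork node ClassSize ∈ conditioning set.
{ClassSize} satisfies the backdoor criterion.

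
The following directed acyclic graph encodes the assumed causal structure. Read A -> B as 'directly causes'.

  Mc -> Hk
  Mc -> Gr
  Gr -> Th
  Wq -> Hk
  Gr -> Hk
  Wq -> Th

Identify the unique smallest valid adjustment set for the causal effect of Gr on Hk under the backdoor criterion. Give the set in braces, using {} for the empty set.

{Mc}

Variables eligible for adjustment (non-descendants of Gr, excluding Gr and Hk): {Mc, Wq}.
Backdoor paths from Gr to Hk:
  P1: Gr <- Mc -> Hk
The empty set is not sufficient: P1 (Gr <- Mc -> Hk) has no collider blocking it and no conditioned non-collider, so it is open.
Try {Mc}:
  P1: blocked at fork node Mc ∈ conditioning set.
{Mc} contains no descendant of Gr and blocks every backdoor path.
No other singleton works — e.g. {Wq} leaves P1 open — so {Mc} is the unique smallest valid adjustment set.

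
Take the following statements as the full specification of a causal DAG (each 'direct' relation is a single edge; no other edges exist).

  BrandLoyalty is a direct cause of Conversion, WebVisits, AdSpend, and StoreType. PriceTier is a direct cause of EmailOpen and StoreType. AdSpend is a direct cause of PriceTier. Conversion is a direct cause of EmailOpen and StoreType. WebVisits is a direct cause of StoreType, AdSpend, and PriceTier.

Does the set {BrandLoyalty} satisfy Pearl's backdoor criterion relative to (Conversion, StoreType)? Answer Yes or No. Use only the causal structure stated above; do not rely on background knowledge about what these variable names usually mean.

Backdoor paths from Conversion to StoreType (paths whose first edge points into Conversion):
  P1: Conversion <- BrandLoyalty -> WebVisits -> AdSpend -> PriceTier -> StoreType
  P2: Conversion <- BrandLoyalty -> WebVisits -> PriceTier -> StoreType
  P3: Conversion <- BrandLoyalty -> WebVisits -> StoreType
  P4: Conversion <- BrandLoyalty -> AdSpend <- WebVisits -> PriceTier -> StoreType
  P5: Conversion <- BrandLoyalty -> AdSpend <- WebVisits -> StoreType
  P6: Conversion <- BrandLoyalty -> AdSpend -> PriceTier <- WebVisits -> StoreType
  P7: Conversion <- BrandLoyalty -> AdSpend -> PriceTier -> StoreType
  P8: Conversion <- BrandLoyalty -> StoreType
Condition 1 (no descendant of Conversion in the set): holds — descendants of Conversion are {EmailOpen, StoreType}; none are in {BrandLoyalty}.
Condition 2 (every backdoor path blocked by {BrandLoyalty}):
  P1: blocked at fork node BrandLoyalty ∈ conditioning set.
  P2: blocked at fork node BrandLoyalty ∈ conditioning set.
  P3: blocked at fork node BrandLoyalty ∈ conditioning set.
  P4: blocked at fork node BrandLoyalty ∈ conditioning set.
  P5: blocked at fork node BrandLoyalty ∈ conditioning set.
  P6: blocked at fork node BrandLoyalty ∈ conditioning set.
  P7: blocked at fork node BrandLoyalty ∈ conditioning set.
  P8: blocked at fork node BrandLoyalty ∈ conditioning set.
{BrandLoyalty} satisfies the backdoor criterion.

Yes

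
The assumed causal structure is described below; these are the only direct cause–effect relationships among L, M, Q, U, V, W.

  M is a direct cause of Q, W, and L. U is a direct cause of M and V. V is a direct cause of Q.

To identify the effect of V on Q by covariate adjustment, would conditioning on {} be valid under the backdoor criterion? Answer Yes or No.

No

Backdoor paths from V to Q (paths whose first edge points into V):
  P1: V <- U -> M -> Q
Condition 1 (no descendant of V in the set): holds — descendants of V are {Q}; none are in {}.
Condition 2 (every backdoor path blocked by {}):
  P1: open — no interior node is in the conditioning set.
{} does not satisfy the backdoor criterion.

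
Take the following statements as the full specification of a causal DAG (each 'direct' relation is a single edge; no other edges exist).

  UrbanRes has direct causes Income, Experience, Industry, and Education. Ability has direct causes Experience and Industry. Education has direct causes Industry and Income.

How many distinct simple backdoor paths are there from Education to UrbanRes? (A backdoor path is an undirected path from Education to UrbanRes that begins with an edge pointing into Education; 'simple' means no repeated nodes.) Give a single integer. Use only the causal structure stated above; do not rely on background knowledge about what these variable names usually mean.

A backdoor path from Education to UrbanRes is any simple undirected path whose first edge points into Education (i.e. leaves Education via a parent).
Parents of Education: {Income, Industry}.
Enumerating:
  P1: Education <- Industry -> Ability <- Experience -> UrbanRes
  P2: Education <- Industry -> UrbanRes
  P3: Education <- Income -> UrbanRes
That exhausts the simple backdoor paths. Count: 3.

3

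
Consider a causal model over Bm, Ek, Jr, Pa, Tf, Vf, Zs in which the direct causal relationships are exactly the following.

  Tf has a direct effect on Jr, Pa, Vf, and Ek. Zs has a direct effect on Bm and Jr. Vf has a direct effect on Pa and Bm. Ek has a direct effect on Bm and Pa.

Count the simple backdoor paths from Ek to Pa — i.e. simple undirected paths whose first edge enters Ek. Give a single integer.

3

A backdoor path from Ek to Pa is any simple undirected path whose first edge points into Ek (i.e. leaves Ek via a parent).
Parents of Ek: {Tf}.
Enumerating:
  P1: Ek <- Tf -> Vf -> Pa
  P2: Ek <- Tf -> Jr <- Zs -> Bm <- Vf -> Pa
  P3: Ek <- Tf -> Pa
That exhausts the simple backdoor paths. Count: 3.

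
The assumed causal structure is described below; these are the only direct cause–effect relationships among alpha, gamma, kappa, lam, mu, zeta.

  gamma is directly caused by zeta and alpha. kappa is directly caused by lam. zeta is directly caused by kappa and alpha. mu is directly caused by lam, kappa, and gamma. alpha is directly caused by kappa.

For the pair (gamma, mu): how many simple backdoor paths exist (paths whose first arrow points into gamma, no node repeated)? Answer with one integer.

8

A backdoor path from gamma to mu is any simple undirected path whose first edge points into gamma (i.e. leaves gamma via a parent).
Parents of gamma: {alpha, zeta}.
Enumerating:
  P1: gamma <- alpha <- kappa <- lam -> mu
  P2: gamma <- alpha <- kappa -> mu
  P3: gamma <- alpha -> zeta <- kappa <- lam -> mu
  P4: gamma <- alpha -> zeta <- kappa -> mu
  P5: gamma <- zeta <- kappa <- lam -> mu
  P6: gamma <- zeta <- kappa -> mu
  P7: gamma <- zeta <- alpha <- kappa <- lam -> mu
  P8: gamma <- zeta <- alpha <- kappa -> mu
That exhausts the simple backdoor paths. Count: 8.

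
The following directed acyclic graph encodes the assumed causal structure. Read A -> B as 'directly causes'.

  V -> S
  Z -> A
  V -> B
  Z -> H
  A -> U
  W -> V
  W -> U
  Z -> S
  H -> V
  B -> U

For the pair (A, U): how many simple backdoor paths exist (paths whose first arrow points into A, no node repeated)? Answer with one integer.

4

A backdoor path from A to U is any simple undirected path whose first edge points into A (i.e. leaves A via a parent).
Parents of A: {Z}.
Enumerating:
  P1: A <- Z -> H -> V <- W -> U
  P2: A <- Z -> H -> V -> B -> U
  P3: A <- Z -> S <- V <- W -> U
  P4: A <- Z -> S <- V -> B -> U
That exhausts the simple backdoor paths. Count: 4.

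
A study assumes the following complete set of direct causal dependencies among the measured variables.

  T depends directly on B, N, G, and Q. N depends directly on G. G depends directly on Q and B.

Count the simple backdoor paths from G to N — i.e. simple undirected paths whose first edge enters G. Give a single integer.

2

A backdoor path from G to N is any simple undirected path whose first edge points into G (i.e. leaves G via a parent).
Parents of G: {B, Q}.
Enumerating:
  P1: G <- Q -> T <- N
  P2: G <- B -> T <- N
That exhausts the simple backdoor paths. Count: 2.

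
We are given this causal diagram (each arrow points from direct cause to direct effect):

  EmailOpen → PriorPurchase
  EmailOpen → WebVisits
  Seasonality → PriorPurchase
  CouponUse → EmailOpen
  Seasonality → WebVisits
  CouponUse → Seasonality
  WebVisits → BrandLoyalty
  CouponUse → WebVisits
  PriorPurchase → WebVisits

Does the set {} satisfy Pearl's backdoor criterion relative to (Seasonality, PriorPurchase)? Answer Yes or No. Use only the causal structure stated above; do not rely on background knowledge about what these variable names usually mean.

Backdoor paths from Seasonality to PriorPurchase (paths whose first edge points into Seasonality):
  P1: Seasonality <- CouponUse -> EmailOpen -> PriorPurchase
  P2: Seasonality <- CouponUse -> EmailOpen -> WebVisits <- PriorPurchase
  P3: Seasonality <- CouponUse -> WebVisits <- EmailOpen -> PriorPurchase
  P4: Seasonality <- CouponUse -> WebVisits <- PriorPurchase
Condition 1 (no descendant of Seasonality in the set): holds — descendants of Seasonality are {BrandLoyalty, PriorPurchase, WebVisits}; none are in {}.
Condition 2 (every backdoor path blocked by {}):
  P1: open — no interior node is in the conditioning set.
  P2: blocked at collider WebVisits (neither it nor any descendant is in the conditioning set).
  P3: blocked at collider WebVisits (neither it nor any descendant is in the conditioning set).
  P4: blocked at collider WebVisits (neither it nor any descendant is in the conditioning set).
{} does not satisfy the backdoor criterion.

No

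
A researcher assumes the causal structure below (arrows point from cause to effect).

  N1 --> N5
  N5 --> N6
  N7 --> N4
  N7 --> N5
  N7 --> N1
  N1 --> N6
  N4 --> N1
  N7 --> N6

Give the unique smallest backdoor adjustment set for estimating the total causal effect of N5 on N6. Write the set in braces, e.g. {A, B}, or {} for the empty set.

Variables eligible for adjustment (non-descendants of N5, excluding N5 and N6): {N1, N4, N7}.
Backdoor paths from N5 to N6:
  P1: N5 <- N7 -> N4 -> N1 -> N6
  P2: N5 <- N7 -> N1 -> N6
  P3: N5 <- N7 -> N6
  P4: N5 <- N1 <- N7 -> N6
  P5: N5 <- N1 <- N4 <- N7 -> N6
  P6: N5 <- N1 -> N6
The empty set is not sufficient: P1 (N5 <- N7 -> N4 -> N1 -> N6) has no collider blocking it and no conditioned non-collider, so it is open.
Try {N1, N7}:
  P1: blocked at fork node N7 ∈ conditioning set.
  P2: blocked at fork node N7 ∈ conditioning set.
  P3: blocked at fork node N7 ∈ conditioning set.
  P4: blocked at chain node N1 ∈ conditioning set.
  P5: blocked at chain node N1 ∈ conditioning set.
  P6: blocked at fork node N1 ∈ conditioning set.
{N1, N7} contains no descendant of N5 and blocks every backdoor path.
Every element of {N1, N7} is needed (dropping N1 leaves P6 open; dropping N7 leaves P3 open), so no proper subset is valid.
Among all size-2 subsets of the eligible variables, only {N1, N7} blocks every backdoor path, so it is the unique smallest valid adjustment set.

{N1, N7}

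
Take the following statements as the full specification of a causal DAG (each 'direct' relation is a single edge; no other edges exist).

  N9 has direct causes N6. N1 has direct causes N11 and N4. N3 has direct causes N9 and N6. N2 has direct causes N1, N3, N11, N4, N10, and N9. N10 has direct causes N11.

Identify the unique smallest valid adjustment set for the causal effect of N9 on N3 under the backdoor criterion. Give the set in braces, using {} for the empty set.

{N6}

Variables eligible for adjustment (non-descendants of N9, excluding N9 and N3): {N1, N10, N11, N4, N6}.
Backdoor paths from N9 to N3:
  P1: N9 <- N6 -> N3
The empty set is not sufficient: P1 (N9 <- N6 -> N3) has no collider blocking it and no conditioned non-collider, so it is open.
Try {N6}:
  P1: blocked at fork node N6 ∈ conditioning set.
{N6} contains no descendant of N9 and blocks every backdoor path.
No other singleton works — e.g. {N11} leaves P1 open — so {N6} is the unique smallest valid adjustment set.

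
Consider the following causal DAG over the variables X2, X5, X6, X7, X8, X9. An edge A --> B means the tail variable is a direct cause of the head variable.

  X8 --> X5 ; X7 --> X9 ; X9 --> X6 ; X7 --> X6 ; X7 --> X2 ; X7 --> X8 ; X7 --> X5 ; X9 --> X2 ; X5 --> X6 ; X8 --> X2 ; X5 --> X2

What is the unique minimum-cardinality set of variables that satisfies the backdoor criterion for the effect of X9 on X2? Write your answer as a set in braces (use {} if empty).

{X7}

Variables eligible for adjustment (non-descendants of X9, excluding X9 and X2): {X5, X7, X8}.
Backdoor paths from X9 to X2:
  P1: X9 <- X7 -> X8 -> X5 -> X2
  P2: X9 <- X7 -> X8 -> X2
  P3: X9 <- X7 -> X5 <- X8 -> X2
  P4: X9 <- X7 -> X5 -> X2
  P5: X9 <- X7 -> X2
  P6: X9 <- X7 -> X6 <- X5 <- X8 -> X2
  P7: X9 <- X7 -> X6 <- X5 -> X2
The empty set is not sufficient: P1 (X9 <- X7 -> X8 -> X5 -> X2) has no collider blocking it and no conditioned non-collider, so it is open.
Try {X7}:
  P1: blocked at fork node X7 ∈ conditioning set.
  P2: blocked at fork node X7 ∈ conditioning set.
  P3: blocked at fork node X7 ∈ conditioning set.
  P4: blocked at fork node X7 ∈ conditioning set.
  P5: blocked at fork node X7 ∈ conditioning set.
  P6: blocked at fork node X7 ∈ conditioning set.
  P7: blocked at fork node X7 ∈ conditioning set.
{X7} contains no descendant of X9 and blocks every backdoor path.
No other singleton works — e.g. {X8} leaves P4 open — so {X7} is the unique smallest valid adjustment set.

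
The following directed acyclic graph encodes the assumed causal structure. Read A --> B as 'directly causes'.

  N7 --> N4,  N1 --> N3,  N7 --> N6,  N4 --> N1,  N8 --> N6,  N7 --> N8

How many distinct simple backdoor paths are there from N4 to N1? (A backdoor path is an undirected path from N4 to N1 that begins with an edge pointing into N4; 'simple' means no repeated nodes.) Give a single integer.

A backdoor path from N4 to N1 is any simple undirected path whose first edge points into N4 (i.e. leaves N4 via a parent).
Parents of N4: {N7}.
No simple path from any parent of N4 reaches N1 without revisiting N4, so there are no backdoor paths.

0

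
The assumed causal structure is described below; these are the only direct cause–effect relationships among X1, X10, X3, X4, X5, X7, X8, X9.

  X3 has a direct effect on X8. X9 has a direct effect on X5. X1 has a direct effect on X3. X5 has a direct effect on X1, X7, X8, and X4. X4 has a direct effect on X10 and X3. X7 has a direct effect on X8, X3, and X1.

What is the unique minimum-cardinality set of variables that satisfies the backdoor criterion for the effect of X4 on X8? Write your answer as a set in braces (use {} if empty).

{X5}

Variables eligible for adjustment (non-descendants of X4, excluding X4 and X8): {X1, X5, X7, X9}.
Backdoor paths from X4 to X8:
  P1: X4 <- X5 -> X7 -> X1 -> X3 -> X8
  P2: X4 <- X5 -> X7 -> X3 -> X8
  P3: X4 <- X5 -> X7 -> X8
  P4: X4 <- X5 -> X1 <- X7 -> X3 -> X8
  P5: X4 <- X5 -> X1 <- X7 -> X8
  P6: X4 <- X5 -> X1 -> X3 <- X7 -> X8
  P7: X4 <- X5 -> X1 -> X3 -> X8
  P8: X4 <- X5 -> X8
The empty set is not sufficient: P1 (X4 <- X5 -> X7 -> X1 -> X3 -> X8) has no collider blocking it and no conditioned non-collider, so it is open.
Try {X5}:
  P1: blocked at fork node X5 ∈ conditioning set.
  P2: blocked at fork node X5 ∈ conditioning set.
  P3: blocked at fork node X5 ∈ conditioning set.
  P4: blocked at fork node X5 ∈ conditioning set.
  P5: blocked at fork node X5 ∈ conditioning set.
  P6: blocked at fork node X5 ∈ conditioning set.
  P7: blocked at fork node X5 ∈ conditioning set.
  P8: blocked at fork node X5 ∈ conditioning set.
{X5} contains no descendant of X4 and blocks every backdoor path.
No other singleton works — e.g. {X9} leaves P1 open — so {X5} is the unique smallest valid adjustment set.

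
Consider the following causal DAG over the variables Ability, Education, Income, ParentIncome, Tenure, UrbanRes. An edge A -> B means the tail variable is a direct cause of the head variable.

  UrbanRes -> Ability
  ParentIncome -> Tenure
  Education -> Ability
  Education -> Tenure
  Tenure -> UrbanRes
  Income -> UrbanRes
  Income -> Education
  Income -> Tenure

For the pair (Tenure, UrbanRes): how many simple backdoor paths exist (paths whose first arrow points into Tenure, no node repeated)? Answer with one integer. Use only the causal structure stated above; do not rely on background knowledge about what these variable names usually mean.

4

A backdoor path from Tenure to UrbanRes is any simple undirected path whose first edge points into Tenure (i.e. leaves Tenure via a parent).
Parents of Tenure: {Education, Income, ParentIncome}.
Enumerating:
  P1: Tenure <- Income -> Education -> Ability <- UrbanRes
  P2: Tenure <- Income -> UrbanRes
  P3: Tenure <- Education <- Income -> UrbanRes
  P4: Tenure <- Education -> Ability <- UrbanRes
That exhausts the simple backdoor paths. Count: 4.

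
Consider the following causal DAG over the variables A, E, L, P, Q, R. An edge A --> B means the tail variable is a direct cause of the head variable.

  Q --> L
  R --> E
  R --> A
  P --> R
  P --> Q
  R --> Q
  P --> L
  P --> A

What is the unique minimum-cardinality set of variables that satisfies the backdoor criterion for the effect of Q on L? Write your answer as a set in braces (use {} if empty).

{P}

Variables eligible for adjustment (non-descendants of Q, excluding Q and L): {A, E, P, R}.
Backdoor paths from Q to L:
  P1: Q <- P -> L
  P2: Q <- R <- P -> L
  P3: Q <- R -> A <- P -> L
The empty set is not sufficient: P1 (Q <- P -> L) has no collider blocking it and no conditioned non-collider, so it is open.
Try {P}:
  P1: blocked at fork node P ∈ conditioning set.
  P2: blocked at fork node P ∈ conditioning set.
  P3: blocked at collider A (neither it nor any descendant is in the conditioning set).
{P} contains no descendant of Q and blocks every backdoor path.
No other singleton works — e.g. {R} leaves P1 open — so {P} is the unique smallest valid adjustment set.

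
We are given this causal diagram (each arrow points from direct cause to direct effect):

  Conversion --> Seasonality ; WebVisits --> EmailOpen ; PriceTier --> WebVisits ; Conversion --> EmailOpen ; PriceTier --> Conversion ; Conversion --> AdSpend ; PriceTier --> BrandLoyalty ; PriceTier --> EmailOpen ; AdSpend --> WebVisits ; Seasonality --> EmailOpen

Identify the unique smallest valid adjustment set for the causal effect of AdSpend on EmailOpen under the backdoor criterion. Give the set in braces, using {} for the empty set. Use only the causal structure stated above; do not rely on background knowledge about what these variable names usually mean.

Variables eligible for adjustment (non-descendants of AdSpend, excluding AdSpend and EmailOpen): {BrandLoyalty, Conversion, PriceTier, Seasonality}.
Backdoor paths from AdSpend to EmailOpen:
  P1: AdSpend <- Conversion <- PriceTier -> WebVisits -> EmailOpen
  P2: AdSpend <- Conversion <- PriceTier -> EmailOpen
  P3: AdSpend <- Conversion -> Seasonality -> EmailOpen
  P4: AdSpend <- Conversion -> EmailOpen
The empty set is not sufficient: P1 (AdSpend <- Conversion <- PriceTier -> WebVisits -> EmailOpen) has no collider blocking it and no conditioned non-collider, so it is open.
Try {Conversion}:
  P1: blocked at chain node Conversion ∈ conditioning set.
  P2: blocked at chain node Conversion ∈ conditioning set.
  P3: blocked at fork node Conversion ∈ conditioning set.
  P4: blocked at fork node Conversion ∈ conditioning set.
{Conversion} contains no descendant of AdSpend and blocks every backdoor path.
No other singleton works — e.g. {PriceTier} leaves P3 open — so {Conversion} is the unique smallest valid adjustment set.

{Conversion}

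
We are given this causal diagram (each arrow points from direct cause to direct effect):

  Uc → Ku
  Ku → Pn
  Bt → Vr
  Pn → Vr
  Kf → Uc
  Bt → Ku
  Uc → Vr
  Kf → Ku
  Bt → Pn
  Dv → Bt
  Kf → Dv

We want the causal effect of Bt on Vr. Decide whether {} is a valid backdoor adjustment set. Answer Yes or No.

No

Backdoor paths from Bt to Vr (paths whose first edge points into Bt):
  P1: Bt <- Dv <- Kf -> Uc -> Ku -> Pn -> Vr
  P2: Bt <- Dv <- Kf -> Uc -> Vr
  P3: Bt <- Dv <- Kf -> Ku <- Uc -> Vr
  P4: Bt <- Dv <- Kf -> Ku -> Pn -> Vr
Condition 1 (no descendant of Bt in the set): holds — descendants of Bt are {Ku, Pn, Vr}; none are in {}.
Condition 2 (every backdoor path blocked by {}):
  P1: open — no interior node is in the conditioning set.
  P2: open — no interior node is in the conditioning set.
  P3: blocked at collider Ku (neither it nor any descendant is in the conditioning set).
  P4: open — no interior node is in the conditioning set.
{} does not satisfy the backdoor criterion.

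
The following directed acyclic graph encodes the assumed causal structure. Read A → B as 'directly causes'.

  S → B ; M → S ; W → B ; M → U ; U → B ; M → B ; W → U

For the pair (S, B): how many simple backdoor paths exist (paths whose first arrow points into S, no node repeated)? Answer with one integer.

A backdoor path from S to B is any simple undirected path whose first edge points into S (i.e. leaves S via a parent).
Parents of S: {M}.
Enumerating:
  P1: S <- M -> U <- W -> B
  P2: S <- M -> U -> B
  P3: S <- M -> B
That exhausts the simple backdoor paths. Count: 3.

3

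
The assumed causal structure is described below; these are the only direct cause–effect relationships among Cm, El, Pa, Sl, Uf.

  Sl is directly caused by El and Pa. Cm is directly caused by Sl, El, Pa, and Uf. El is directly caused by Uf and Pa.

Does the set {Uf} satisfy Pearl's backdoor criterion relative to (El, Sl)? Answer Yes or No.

No

Backdoor paths from El to Sl (paths whose first edge points into El):
  P1: El <- Pa -> Sl
  P2: El <- Pa -> Cm <- Sl
  P3: El <- Uf -> Cm <- Pa -> Sl
  P4: El <- Uf -> Cm <- Sl
Condition 1 (no descendant of El in the set): holds — descendants of El are {Cm, Sl}; none are in {Uf}.
Condition 2 (every backdoor path blocked by {Uf}):
  P1: open — no interior node is in the conditioning set.
  P2: blocked at collider Cm (neither it nor any descendant is in the conditioning set).
  P3: blocked at fork node Uf ∈ conditioning set.
  P4: blocked at fork node Uf ∈ conditioning set.
{Uf} does not satisfy the backdoor criterion.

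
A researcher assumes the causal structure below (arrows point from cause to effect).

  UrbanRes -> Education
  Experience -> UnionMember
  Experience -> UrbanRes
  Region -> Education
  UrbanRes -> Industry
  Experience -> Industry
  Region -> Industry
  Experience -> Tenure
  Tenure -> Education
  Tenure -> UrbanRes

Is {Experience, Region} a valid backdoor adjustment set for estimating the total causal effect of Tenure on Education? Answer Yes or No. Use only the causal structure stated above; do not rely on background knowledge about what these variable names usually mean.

Yes

Backdoor paths from Tenure to Education (paths whose first edge points into Tenure):
  P1: Tenure <- Experience -> UrbanRes -> Education
  P2: Tenure <- Experience -> UrbanRes -> Industry <- Region -> Education
  P3: Tenure <- Experience -> Industry <- UrbanRes -> Education
  P4: Tenure <- Experience -> Industry <- Region -> Education
Condition 1 (no descendant of Tenure in the set): holds — descendants of Tenure are {Education, Industry, UrbanRes}; none are in {Experience, Region}.
Condition 2 (every backdoor path blocked by {Experience, Region}):
  P1: blocked at fork node Experience ∈ conditioning set.
  P2: blocked at fork node Experience ∈ conditioning set.
  P3: blocked at fork node Experience ∈ conditioning set.
  P4: blocked at fork node Experience ∈ conditioning set.
{Experience, Region} satisfies the backdoor criterion.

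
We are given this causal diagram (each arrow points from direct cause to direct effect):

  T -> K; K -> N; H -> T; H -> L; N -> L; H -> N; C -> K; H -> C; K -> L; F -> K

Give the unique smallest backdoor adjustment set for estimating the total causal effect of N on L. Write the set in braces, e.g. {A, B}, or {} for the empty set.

{H, K}

Variables eligible for adjustment (non-descendants of N, excluding N and L): {C, F, H, K, T}.
Backdoor paths from N to L:
  P1: N <- H -> T -> K -> L
  P2: N <- H -> C -> K -> L
  P3: N <- H -> L
  P4: N <- K <- T <- H -> L
  P5: N <- K <- C <- H -> L
  P6: N <- K -> L
The empty set is not sufficient: P1 (N <- H -> T -> K -> L) has no collider blocking it and no conditioned non-collider, so it is open.
Try {H, K}:
  P1: blocked at fork node H ∈ conditioning set.
  P2: blocked at fork node H ∈ conditioning set.
  P3: blocked at fork node H ∈ conditioning set.
  P4: blocked at chain node K ∈ conditioning set.
  P5: blocked at chain node K ∈ conditioning set.
  P6: blocked at fork node K ∈ conditioning set.
{H, K} contains no descendant of N and blocks every backdoor path.
Every element of {H, K} is needed (dropping H leaves P3 open; dropping K leaves P6 open), so no proper subset is valid.
Among all size-2 subsets of the eligible variables, only {H, K} blocks every backdoor path, so it is the unique smallest valid adjustment set.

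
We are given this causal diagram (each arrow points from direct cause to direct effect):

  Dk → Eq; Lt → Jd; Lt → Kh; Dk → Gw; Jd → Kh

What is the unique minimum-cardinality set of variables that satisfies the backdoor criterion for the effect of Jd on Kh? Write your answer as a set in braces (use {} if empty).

{Lt}

Variables eligible for adjustment (non-descendants of Jd, excluding Jd and Kh): {Dk, Eq, Gw, Lt}.
Backdoor paths from Jd to Kh:
  P1: Jd <- Lt -> Kh
The empty set is not sufficient: P1 (Jd <- Lt -> Kh) has no collider blocking it and no conditioned non-collider, so it is open.
Try {Lt}:
  P1: blocked at fork node Lt ∈ conditioning set.
{Lt} contains no descendant of Jd and blocks every backdoor path.
No other singleton works — e.g. {Dk} leaves P1 open — so {Lt} is the unique smallest valid adjustment set.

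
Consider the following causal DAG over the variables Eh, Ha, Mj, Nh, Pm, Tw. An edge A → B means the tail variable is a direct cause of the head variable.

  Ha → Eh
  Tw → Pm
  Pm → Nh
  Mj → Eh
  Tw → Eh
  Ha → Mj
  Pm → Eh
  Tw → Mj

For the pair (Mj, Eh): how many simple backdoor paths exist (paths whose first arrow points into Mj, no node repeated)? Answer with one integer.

A backdoor path from Mj to Eh is any simple undirected path whose first edge points into Mj (i.e. leaves Mj via a parent).
Parents of Mj: {Ha, Tw}.
Enumerating:
  P1: Mj <- Ha -> Eh
  P2: Mj <- Tw -> Pm -> Eh
  P3: Mj <- Tw -> Eh
That exhausts the simple backdoor paths. Count: 3.

3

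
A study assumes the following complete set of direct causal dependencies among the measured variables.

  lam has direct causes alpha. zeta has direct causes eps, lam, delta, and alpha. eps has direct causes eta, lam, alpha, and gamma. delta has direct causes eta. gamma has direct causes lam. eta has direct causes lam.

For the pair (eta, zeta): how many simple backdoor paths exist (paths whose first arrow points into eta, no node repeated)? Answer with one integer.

A backdoor path from eta to zeta is any simple undirected path whose first edge points into eta (i.e. leaves eta via a parent).
Parents of eta: {lam}.
Enumerating:
  P1: eta <- lam <- alpha -> eps -> zeta
  P2: eta <- lam <- alpha -> zeta
  P3: eta <- lam -> gamma -> eps <- alpha -> zeta
  P4: eta <- lam -> gamma -> eps -> zeta
  P5: eta <- lam -> eps <- alpha -> zeta
  P6: eta <- lam -> eps -> zeta
  P7: eta <- lam -> zeta
That exhausts the simple backdoor paths. Count: 7.

7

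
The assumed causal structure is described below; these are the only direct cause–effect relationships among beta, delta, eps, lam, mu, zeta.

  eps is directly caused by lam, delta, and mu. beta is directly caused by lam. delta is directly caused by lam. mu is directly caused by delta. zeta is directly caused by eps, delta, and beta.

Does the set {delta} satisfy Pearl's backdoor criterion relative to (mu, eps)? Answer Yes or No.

Yes

Backdoor paths from mu to eps (paths whose first edge points into mu):
  P1: mu <- delta <- lam -> eps
  P2: mu <- delta <- lam -> beta -> zeta <- eps
  P3: mu <- delta -> eps
  P4: mu <- delta -> zeta <- eps
  P5: mu <- delta -> zeta <- beta <- lam -> eps
Condition 1 (no descendant of mu in the set): holds — descendants of mu are {eps, zeta}; none are in {delta}.
Condition 2 (every backdoor path blocked by {delta}):
  P1: blocked at chain node delta ∈ conditioning set.
  P2: blocked at chain node delta ∈ conditioning set.
  P3: blocked at fork node delta ∈ conditioning set.
  P4: blocked at fork node delta ∈ conditioning set.
  P5: blocked at fork node delta ∈ conditioning set.
{delta} satisfies the backdoor criterion.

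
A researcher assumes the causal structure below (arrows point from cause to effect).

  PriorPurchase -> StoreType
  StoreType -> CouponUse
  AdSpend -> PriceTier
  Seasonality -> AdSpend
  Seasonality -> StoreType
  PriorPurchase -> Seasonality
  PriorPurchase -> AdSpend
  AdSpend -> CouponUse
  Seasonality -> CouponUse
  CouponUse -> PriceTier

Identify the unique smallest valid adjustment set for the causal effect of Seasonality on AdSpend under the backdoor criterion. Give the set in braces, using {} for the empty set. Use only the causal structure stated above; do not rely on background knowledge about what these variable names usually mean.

Variables eligible for adjustment (non-descendants of Seasonality, excluding Seasonality and AdSpend): {PriorPurchase}.
Backdoor paths from Seasonality to AdSpend:
  P1: Seasonality <- PriorPurchase -> AdSpend
  P2: Seasonality <- PriorPurchase -> StoreType -> CouponUse <- AdSpend
  P3: Seasonality <- PriorPurchase -> StoreType -> CouponUse -> PriceTier <- AdSpend
The empty set is not sufficient: P1 (Seasonality <- PriorPurchase -> AdSpend) has no collider blocking it and no conditioned non-collider, so it is open.
Try {PriorPurchase}:
  P1: blocked at fork node PriorPurchase ∈ conditioning set.
  P2: blocked at fork node PriorPurchase ∈ conditioning set.
  P3: blocked at fork node PriorPurchase ∈ conditioning set.
{PriorPurchase} contains no descendant of Seasonality and blocks every backdoor path.
{PriorPurchase} is the unique smallest valid adjustment set.

{PriorPurchase}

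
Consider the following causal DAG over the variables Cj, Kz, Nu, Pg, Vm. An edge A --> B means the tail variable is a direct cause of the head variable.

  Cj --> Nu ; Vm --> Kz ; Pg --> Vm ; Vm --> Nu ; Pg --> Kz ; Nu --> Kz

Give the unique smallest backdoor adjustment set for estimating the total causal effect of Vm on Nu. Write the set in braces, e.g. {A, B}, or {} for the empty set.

Variables eligible for adjustment (non-descendants of Vm, excluding Vm and Nu): {Cj, Pg}.
Backdoor paths from Vm to Nu:
  P1: Vm <- Pg -> Kz <- Nu
Each backdoor path contains an unconditioned collider, so every path is already blocked with the empty conditioning set:
  P1: blocked at collider Kz (neither it nor any descendant is in the conditioning set).
The empty set is therefore the unique smallest valid set.

{}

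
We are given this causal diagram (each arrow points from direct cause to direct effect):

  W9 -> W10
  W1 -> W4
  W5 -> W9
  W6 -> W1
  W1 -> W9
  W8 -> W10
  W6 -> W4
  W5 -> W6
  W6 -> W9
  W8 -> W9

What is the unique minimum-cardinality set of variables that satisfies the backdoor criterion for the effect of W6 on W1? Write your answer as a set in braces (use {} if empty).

{}

Variables eligible for adjustment (non-descendants of W6, excluding W6 and W1): {W5, W8}.
Backdoor paths from W6 to W1:
  P1: W6 <- W5 -> W9 <- W1
Each backdoor path contains an unconditioned collider, so every path is already blocked with the empty conditioning set:
  P1: blocked at collider W9 (neither it nor any descendant is in the conditioning set).
The empty set is therefore the unique smallest valid set.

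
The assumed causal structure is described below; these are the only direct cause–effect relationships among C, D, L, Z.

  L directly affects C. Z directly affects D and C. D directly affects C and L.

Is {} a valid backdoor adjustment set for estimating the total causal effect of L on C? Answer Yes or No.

Backdoor paths from L to C (paths whose first edge points into L):
  P1: L <- D <- Z -> C
  P2: L <- D -> C
Condition 1 (no descendant of L in the set): holds — descendants of L are {C}; none are in {}.
Condition 2 (every backdoor path blocked by {}):
  P1: open — no interior node is in the conditioning set.
  P2: open — no interior node is in the conditioning set.
{} does not satisfy the backdoor criterion.

No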